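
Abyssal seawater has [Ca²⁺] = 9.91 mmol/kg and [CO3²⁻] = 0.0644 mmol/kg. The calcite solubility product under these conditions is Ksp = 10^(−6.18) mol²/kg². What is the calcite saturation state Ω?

Ksp = 10^(−6.18) = 6.607×10^-7
Ω = [Ca²⁺][CO3²⁻]/Ksp = (9.91×10^-3)(0.0644×10^-3) / 6.607×10^-7 = 0.966

Ω = 0.966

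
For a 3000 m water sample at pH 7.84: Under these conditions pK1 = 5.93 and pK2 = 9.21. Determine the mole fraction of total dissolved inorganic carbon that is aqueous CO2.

α₀ = 0.0117

α₀ = 1 / (1 + K1/[H⁺] + K1K2/[H⁺]²) = 1 / (1 + 10^+1.91 + 10^+0.54)
   = 1 / (1 + 81.283 + 3.4674) = 1/85.750 = 0.01166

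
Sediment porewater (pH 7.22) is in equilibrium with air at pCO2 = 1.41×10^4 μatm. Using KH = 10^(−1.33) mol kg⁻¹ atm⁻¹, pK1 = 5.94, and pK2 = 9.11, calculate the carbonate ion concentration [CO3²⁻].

[CO2*] = KH · pCO2 = 10^(−1.33) × 1.41×10^4×10^-6 = 6.595×10^-4 mol/kg
α₀ = 1/(1 + K1/[H⁺] + K1K2/[H⁺]²) = 1/(1 + 10^+1.28 + 10^-0.61) = 0.04926
DIC = [CO2*]/α₀ = 6.595×10^-4 / 0.04926 = 13.39 mmol/kg
[CO3²⁻] = α₂·DIC; α₂ = 0.01209, so [CO3²⁻] = 0.01209 × 13.39 = 0.162 mmol/kg

[CO3²⁻] = 0.162 mmol/kg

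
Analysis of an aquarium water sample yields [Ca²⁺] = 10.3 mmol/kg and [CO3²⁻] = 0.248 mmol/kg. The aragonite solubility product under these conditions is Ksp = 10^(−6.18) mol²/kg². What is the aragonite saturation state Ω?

Ksp = 10^(−6.18) = 6.607×10^-7
Ω = [Ca²⁺][CO3²⁻]/Ksp = (10.3×10^-3)(0.248×10^-3) / 6.607×10^-7 = 3.87

Ω = 3.87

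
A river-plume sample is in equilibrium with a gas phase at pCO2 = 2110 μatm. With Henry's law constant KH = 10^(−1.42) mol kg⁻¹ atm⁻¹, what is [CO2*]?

KH = 10^(−1.42) = 3.802×10^-2 mol kg⁻¹ atm⁻¹
[CO2*] = KH · pCO2 = 3.802×10^-2 × 2110×10^-6 atm = 8.02×10^-5 mol/kg

[CO2*] = 80.2 μmol/kg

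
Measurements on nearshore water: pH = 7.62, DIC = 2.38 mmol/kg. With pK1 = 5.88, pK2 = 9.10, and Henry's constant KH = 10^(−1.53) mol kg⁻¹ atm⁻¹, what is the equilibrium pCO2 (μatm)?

pCO2 = 1400 μatm

α₀ = 1 / (1 + K1/[H⁺] + K1K2/[H⁺]²) = 1 / (1 + 10^+1.74 + 10^+0.26)
   = 1 / (1 + 54.954 + 1.8197) = 1/57.774 = 0.01731
[CO2*] = α₀ × DIC = 0.01731 × 2.38 = 0.04120 mmol/kg
pCO2 = [CO2*]/KH = 4.120×10^-5 / 2.951×10^-2 = 1400 μatm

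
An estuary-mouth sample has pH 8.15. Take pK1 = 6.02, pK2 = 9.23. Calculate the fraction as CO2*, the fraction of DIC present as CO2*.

α₀ = 0.00680

α₀ = 1 / (1 + K1/[H⁺] + K1K2/[H⁺]²) = 1 / (1 + 10^+2.13 + 10^+1.05)
   = 1 / (1 + 134.90 + 11.220) = 1/147.12 = 0.006797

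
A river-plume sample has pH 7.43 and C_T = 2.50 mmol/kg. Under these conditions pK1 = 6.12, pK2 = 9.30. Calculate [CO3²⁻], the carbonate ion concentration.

α₂ = 1 / (1 + [H⁺]/K2 + [H⁺]²/(K1K2)) = 1 / (1 + 10^+1.87 + 10^+0.56)
   = 1 / (1 + 74.131 + 3.6308) = 1/78.762 = 0.01270
[CO3²⁻] = α₂ × DIC = 0.01270 × 2.50 = 0.0317 mmol/kg

[CO3²⁻] = 0.0317 mmol/kg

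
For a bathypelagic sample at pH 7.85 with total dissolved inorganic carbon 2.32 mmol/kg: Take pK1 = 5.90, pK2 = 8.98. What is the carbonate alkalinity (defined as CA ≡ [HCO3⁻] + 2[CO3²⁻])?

CA = 2.45 mmol/kg

CA = [HCO3⁻] + 2[CO3²⁻] = (α₁ + 2α₂)·DIC
At pH 7.85: [H⁺]/K1 = 10^-1.95 = 0.011220, K2/[H⁺] = 10^-1.13 = 0.074131
α₁ = 1/(1 + 0.011220 + 0.074131) = 1/1.0854 = 0.9214; α₂ = α₁·K2/[H⁺] = 0.06830
α₁ + 2α₂ = 1.0580
CA = 1.0580 × 2.32 = 2.45 mmol/kg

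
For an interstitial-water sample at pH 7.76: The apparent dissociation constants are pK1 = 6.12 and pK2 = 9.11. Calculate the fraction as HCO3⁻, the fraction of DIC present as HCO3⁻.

α₁ = 0.937

α₁ = 1 / (1 + [H⁺]/K1 + K2/[H⁺]) = 1 / (1 + 10^-1.64 + 10^-1.35)
   = 1 / (1 + 0.022909 + 0.044668) = 1/1.0676 = 0.9367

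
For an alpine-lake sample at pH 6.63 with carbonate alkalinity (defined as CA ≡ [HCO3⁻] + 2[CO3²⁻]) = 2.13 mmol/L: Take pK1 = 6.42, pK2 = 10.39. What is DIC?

CA = [HCO3⁻] + 2[CO3²⁻] = (α₁ + 2α₂)·DIC
At pH 6.63: [H⁺]/K1 = 10^-0.21 = 0.61660, K2/[H⁺] = 10^-3.76 = 0.00017378
α₁ = 1/(1 + 0.61660 + 0.00017378) = 1/1.6168 = 0.6185; α₂ = α₁·K2/[H⁺] = 0.0001075
α₁ + 2α₂ = 0.6187
DIC = CA / (α₁ + 2α₂) = 2.13 / 0.6187 = 3.44 mmol/L

DIC = 3.44 mmol/L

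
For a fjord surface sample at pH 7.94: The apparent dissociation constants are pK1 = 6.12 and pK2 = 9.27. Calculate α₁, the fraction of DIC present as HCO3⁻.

α₁ = 1 / (1 + [H⁺]/K1 + K2/[H⁺]) = 1 / (1 + 10^-1.82 + 10^-1.33)
   = 1 / (1 + 0.015136 + 0.046774) = 1/1.0619 = 0.9417

α₁ = 0.942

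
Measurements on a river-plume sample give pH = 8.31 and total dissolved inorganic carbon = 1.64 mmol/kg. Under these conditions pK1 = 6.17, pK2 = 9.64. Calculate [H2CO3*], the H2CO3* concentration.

[CO2*] = 11.3 μmol/kg

α₀ = 1 / (1 + K1/[H⁺] + K1K2/[H⁺]²) = 1 / (1 + 10^+2.14 + 10^+0.81)
   = 1 / (1 + 138.04 + 6.4565) = 1/145.49 = 0.006873
[CO2*] = α₀ × DIC = 0.006873 × 1.64 = 0.0113 mmol/kg = 11.3 μmol/kg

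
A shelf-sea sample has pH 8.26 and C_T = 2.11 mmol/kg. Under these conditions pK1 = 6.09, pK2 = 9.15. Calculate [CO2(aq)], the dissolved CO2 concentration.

α₀ = 1 / (1 + K1/[H⁺] + K1K2/[H⁺]²) = 1 / (1 + 10^+2.17 + 10^+1.28)
   = 1 / (1 + 147.91 + 19.055) = 1/167.97 = 0.005954
[CO2*] = α₀ × DIC = 0.005954 × 2.11 = 0.0126 mmol/kg = 12.6 μmol/kg

[CO2*] = 12.6 μmol/kg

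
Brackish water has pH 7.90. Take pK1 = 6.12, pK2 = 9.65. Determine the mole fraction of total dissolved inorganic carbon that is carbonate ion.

α₂ = 0.0172

α₂ = 1 / (1 + [H⁺]/K2 + [H⁺]²/(K1K2)) = 1 / (1 + 10^+1.75 + 10^-0.03)
   = 1 / (1 + 56.234 + 0.93325) = 1/58.167 = 0.01719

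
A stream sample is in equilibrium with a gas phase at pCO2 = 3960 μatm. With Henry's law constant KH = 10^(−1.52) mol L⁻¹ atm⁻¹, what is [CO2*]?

KH = 10^(−1.52) = 3.020×10^-2 mol L⁻¹ atm⁻¹
[CO2*] = KH · pCO2 = 3.020×10^-2 × 3960×10^-6 atm = 1.20×10^-4 mol/L

[CO2*] = 120 μmol/L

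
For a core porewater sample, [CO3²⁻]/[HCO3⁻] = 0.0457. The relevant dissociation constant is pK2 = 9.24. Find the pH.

From K2 = [H⁺][CO3²⁻]/[HCO3⁻]:  pH = pK2 + log₁₀([CO3²⁻]/[HCO3⁻])
log₁₀(0.0457) = -1.340
pH = 9.24 + (-1.340) = 7.90

pH = 7.90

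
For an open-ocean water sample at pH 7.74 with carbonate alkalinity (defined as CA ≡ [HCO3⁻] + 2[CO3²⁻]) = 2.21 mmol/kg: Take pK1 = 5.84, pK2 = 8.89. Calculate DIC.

DIC = 2.10 mmol/kg

CA = [HCO3⁻] + 2[CO3²⁻] = (α₁ + 2α₂)·DIC
At pH 7.74: [H⁺]/K1 = 10^-1.90 = 0.012589, K2/[H⁺] = 10^-1.15 = 0.070795
α₁ = 1/(1 + 0.012589 + 0.070795) = 1/1.0834 = 0.9230; α₂ = α₁·K2/[H⁺] = 0.06535
α₁ + 2α₂ = 1.0537
DIC = CA / (α₁ + 2α₂) = 2.21 / 1.0537 = 2.10 mmol/kg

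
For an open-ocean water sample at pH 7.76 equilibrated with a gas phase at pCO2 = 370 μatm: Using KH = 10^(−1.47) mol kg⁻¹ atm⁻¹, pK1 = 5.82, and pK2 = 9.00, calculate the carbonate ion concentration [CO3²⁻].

[CO3²⁻] = 0.0628 mmol/kg

[CO2*] = KH · pCO2 = 10^(−1.47) × 370×10^-6 = 1.254×10^-5 mol/kg
α₀ = 1/(1 + K1/[H⁺] + K1K2/[H⁺]²) = 1/(1 + 10^+1.94 + 10^+0.70) = 0.01074
DIC = [CO2*]/α₀ = 1.254×10^-5 / 0.01074 = 1.167 mmol/kg
[CO3²⁻] = α₂·DIC; α₂ = 0.05383, so [CO3²⁻] = 0.05383 × 1.167 = 0.0628 mmol/kg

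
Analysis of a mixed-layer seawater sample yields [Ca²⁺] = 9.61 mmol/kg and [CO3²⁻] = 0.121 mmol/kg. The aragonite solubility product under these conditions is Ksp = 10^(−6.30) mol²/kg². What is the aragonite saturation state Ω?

Ω = 2.32

Ksp = 10^(−6.30) = 5.012×10^-7
Ω = [Ca²⁺][CO3²⁻]/Ksp = (9.61×10^-3)(0.121×10^-3) / 5.012×10^-7 = 2.32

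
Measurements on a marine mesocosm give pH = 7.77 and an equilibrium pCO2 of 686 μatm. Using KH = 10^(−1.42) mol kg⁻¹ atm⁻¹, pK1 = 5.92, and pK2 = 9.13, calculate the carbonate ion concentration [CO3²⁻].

[CO2*] = KH · pCO2 = 10^(−1.42) × 686×10^-6 = 2.608×10^-5 mol/kg
α₀ = 1/(1 + K1/[H⁺] + K1K2/[H⁺]²) = 1/(1 + 10^+1.85 + 10^+0.49) = 0.01335
DIC = [CO2*]/α₀ = 2.608×10^-5 / 0.01335 = 1.953 mmol/kg
[CO3²⁻] = α₂·DIC; α₂ = 0.04127, so [CO3²⁻] = 0.04127 × 1.953 = 0.0806 mmol/kg

[CO3²⁻] = 0.0806 mmol/kg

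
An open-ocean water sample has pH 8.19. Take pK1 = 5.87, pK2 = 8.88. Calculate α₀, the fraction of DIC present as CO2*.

α₀ = 0.00396

α₀ = 1 / (1 + K1/[H⁺] + K1K2/[H⁺]²) = 1 / (1 + 10^+2.32 + 10^+1.63)
   = 1 / (1 + 208.93 + 42.658) = 1/252.59 = 0.003959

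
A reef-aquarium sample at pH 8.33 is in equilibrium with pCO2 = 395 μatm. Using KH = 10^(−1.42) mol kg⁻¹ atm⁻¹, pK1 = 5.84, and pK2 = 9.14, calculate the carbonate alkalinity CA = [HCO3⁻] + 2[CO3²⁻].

CA = 6.08 mmol/kg

[CO2*] = KH · pCO2 = 10^(−1.42) × 395×10^-6 = 1.502×10^-5 mol/kg
α₀ = 1/(1 + K1/[H⁺] + K1K2/[H⁺]²) = 1/(1 + 10^+2.49 + 10^+1.68) = 0.002794
DIC = [CO2*]/α₀ = 1.502×10^-5 / 0.002794 = 5.375 mmol/kg
CA = (α₁ + 2α₂)·DIC = (0.8635 + 2×0.1337) × 5.375 = 6.08 mmol/kg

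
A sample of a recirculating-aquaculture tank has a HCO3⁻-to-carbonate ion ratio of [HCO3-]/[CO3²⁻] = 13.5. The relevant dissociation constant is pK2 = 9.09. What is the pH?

From K2 = [H⁺][CO3²⁻]/[HCO3-]:  pH = pK2 − log₁₀([HCO3-]/[CO3²⁻])
log₁₀(13.5) = +1.130
pH = 9.09 − (+1.130) = 7.96

pH = 7.96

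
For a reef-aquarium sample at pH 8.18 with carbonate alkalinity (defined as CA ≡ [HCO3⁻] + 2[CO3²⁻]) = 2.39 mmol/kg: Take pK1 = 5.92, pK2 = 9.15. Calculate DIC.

CA = [HCO3⁻] + 2[CO3²⁻] = (α₁ + 2α₂)·DIC
At pH 8.18: [H⁺]/K1 = 10^-2.26 = 0.0054954, K2/[H⁺] = 10^-0.97 = 0.10715
α₁ = 1/(1 + 0.0054954 + 0.10715) = 1/1.1126 = 0.8988; α₂ = α₁·K2/[H⁺] = 0.09630
α₁ + 2α₂ = 1.0914
DIC = CA / (α₁ + 2α₂) = 2.39 / 1.0914 = 2.19 mmol/kg

DIC = 2.19 mmol/kg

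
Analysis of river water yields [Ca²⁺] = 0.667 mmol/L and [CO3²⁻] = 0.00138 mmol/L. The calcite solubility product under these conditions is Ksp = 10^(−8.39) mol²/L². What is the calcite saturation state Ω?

Ω = 0.226

Ksp = 10^(−8.39) = 4.074×10^-9
Ω = [Ca²⁺][CO3²⁻]/Ksp = (0.667×10^-3)(0.00138×10^-3) / 4.074×10^-9 = 0.226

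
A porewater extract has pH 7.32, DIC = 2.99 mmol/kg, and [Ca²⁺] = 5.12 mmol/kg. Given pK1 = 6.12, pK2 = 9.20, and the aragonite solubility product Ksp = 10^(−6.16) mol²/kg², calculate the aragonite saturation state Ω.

α₂ = 1 / (1 + [H⁺]/K2 + [H⁺]²/(K1K2)) = 1 / (1 + 10^+1.88 + 10^+0.68)
   = 1 / (1 + 75.858 + 4.7863) = 1/81.644 = 0.01225
[CO3²⁻] = α₂ × DIC = 0.01225 × 2.99 = 0.03662 mmol/kg
Ksp = 10^(−6.16) = 6.918×10^-7
Ω = [Ca²⁺][CO3²⁻]/Ksp = (5.12×10^-3)(3.662×10^-5) / 6.918×10^-7 = 0.271

Ω = 0.271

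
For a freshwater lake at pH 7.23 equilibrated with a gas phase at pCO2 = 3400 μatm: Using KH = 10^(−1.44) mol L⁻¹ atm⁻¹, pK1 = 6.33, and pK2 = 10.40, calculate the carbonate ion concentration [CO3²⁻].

[CO2*] = KH · pCO2 = 10^(−1.44) × 3400×10^-6 = 1.234×10^-4 mol/L
α₀ = 1/(1 + K1/[H⁺] + K1K2/[H⁺]²) = 1/(1 + 10^+0.90 + 10^-2.27) = 0.1117
DIC = [CO2*]/α₀ = 1.234×10^-4 / 0.1117 = 1.105 mmol/L
[CO3²⁻] = α₂·DIC; α₂ = 0.0006001, so [CO3²⁻] = 0.0006001 × 1.105 = 0.000663 mmol/L = 0.663 μmol/L

[CO3²⁻] = 0.663 μmol/L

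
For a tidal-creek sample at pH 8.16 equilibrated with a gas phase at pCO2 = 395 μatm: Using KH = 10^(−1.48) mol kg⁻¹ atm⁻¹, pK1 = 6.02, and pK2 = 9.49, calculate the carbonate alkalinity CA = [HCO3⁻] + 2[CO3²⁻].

[CO2*] = KH · pCO2 = 10^(−1.48) × 395×10^-6 = 1.308×10^-5 mol/kg
α₀ = 1/(1 + K1/[H⁺] + K1K2/[H⁺]²) = 1/(1 + 10^+2.14 + 10^+0.81) = 0.006873
DIC = [CO2*]/α₀ = 1.308×10^-5 / 0.006873 = 1.903 mmol/kg
CA = (α₁ + 2α₂)·DIC = (0.9488 + 2×0.04438) × 1.903 = 1.97 mmol/kg

CA = 1.97 mmol/kg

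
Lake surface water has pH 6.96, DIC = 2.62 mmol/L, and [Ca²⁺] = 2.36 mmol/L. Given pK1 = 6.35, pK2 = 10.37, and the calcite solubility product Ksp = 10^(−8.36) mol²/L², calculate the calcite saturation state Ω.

α₂ = 1 / (1 + [H⁺]/K2 + [H⁺]²/(K1K2)) = 1 / (1 + 10^+3.41 + 10^+2.80)
   = 1 / (1 + 2570.4 + 630.96) = 1/3202.4 = 0.0003123
[CO3²⁻] = α₂ × DIC = 0.0003123 × 2.62 = 0.0008181 mmol/L = 0.8181 μmol/L
Ksp = 10^(−8.36) = 4.365×10^-9
Ω = [Ca²⁺][CO3²⁻]/Ksp = (2.36×10^-3)(8.181×10^-7) / 4.365×10^-9 = 0.442

Ω = 0.442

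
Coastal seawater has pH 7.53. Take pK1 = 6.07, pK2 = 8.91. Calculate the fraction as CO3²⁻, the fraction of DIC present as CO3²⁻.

α₂ = 1 / (1 + [H⁺]/K2 + [H⁺]²/(K1K2)) = 1 / (1 + 10^+1.38 + 10^-0.08)
   = 1 / (1 + 23.988 + 0.83176) = 1/25.820 = 0.03873

α₂ = 0.0387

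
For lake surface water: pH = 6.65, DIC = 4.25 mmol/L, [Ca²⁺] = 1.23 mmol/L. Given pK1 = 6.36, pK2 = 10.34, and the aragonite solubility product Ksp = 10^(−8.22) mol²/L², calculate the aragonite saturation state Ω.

Ω = 0.117

α₂ = 1 / (1 + [H⁺]/K2 + [H⁺]²/(K1K2)) = 1 / (1 + 10^+3.69 + 10^+3.40)
   = 1 / (1 + 4897.8 + 2511.9) = 1/7410.7 = 0.0001349
[CO3²⁻] = α₂ × DIC = 0.0001349 × 4.25 = 0.0005735 mmol/L = 0.5735 μmol/L
Ksp = 10^(−8.22) = 6.026×10^-9
Ω = [Ca²⁺][CO3²⁻]/Ksp = (1.23×10^-3)(5.735×10^-7) / 6.026×10^-9 = 0.117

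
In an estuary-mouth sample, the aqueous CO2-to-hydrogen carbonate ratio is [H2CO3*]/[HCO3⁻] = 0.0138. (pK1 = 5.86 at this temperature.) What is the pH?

pH = 7.72

From K1 = [H⁺][HCO3⁻]/[H2CO3*]:  pH = pK1 − log₁₀([H2CO3*]/[HCO3⁻])
log₁₀(0.0138) = -1.860
pH = 5.86 − (-1.860) = 7.72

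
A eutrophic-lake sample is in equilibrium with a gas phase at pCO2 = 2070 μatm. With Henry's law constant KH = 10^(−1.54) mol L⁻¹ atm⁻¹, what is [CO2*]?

KH = 10^(−1.54) = 2.884×10^-2 mol L⁻¹ atm⁻¹
[CO2*] = KH · pCO2 = 2.884×10^-2 × 2070×10^-6 atm = 5.97×10^-5 mol/L

[CO2*] = 59.7 μmol/L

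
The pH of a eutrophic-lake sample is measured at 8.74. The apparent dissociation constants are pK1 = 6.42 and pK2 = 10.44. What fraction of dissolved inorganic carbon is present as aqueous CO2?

α₀ = 0.00467

α₀ = 1 / (1 + K1/[H⁺] + K1K2/[H⁺]²) = 1 / (1 + 10^+2.32 + 10^+0.62)
   = 1 / (1 + 208.93 + 4.1687) = 1/214.10 = 0.004671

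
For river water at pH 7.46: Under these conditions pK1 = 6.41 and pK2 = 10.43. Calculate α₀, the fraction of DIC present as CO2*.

α₀ = 0.0818

α₀ = 1 / (1 + K1/[H⁺] + K1K2/[H⁺]²) = 1 / (1 + 10^+1.05 + 10^-1.92)
   = 1 / (1 + 11.220 + 0.012023) = 1/12.232 = 0.08175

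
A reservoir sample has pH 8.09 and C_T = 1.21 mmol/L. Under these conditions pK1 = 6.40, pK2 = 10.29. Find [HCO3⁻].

α₁ = 1 / (1 + [H⁺]/K1 + K2/[H⁺]) = 1 / (1 + 10^-1.69 + 10^-2.20)
   = 1 / (1 + 0.020417 + 0.0063096) = 1/1.0267 = 0.9740
[HCO3⁻] = α₁ × DIC = 0.9740 × 1.21 = 1.18 mmol/L

[HCO3⁻] = 1.18 mmol/L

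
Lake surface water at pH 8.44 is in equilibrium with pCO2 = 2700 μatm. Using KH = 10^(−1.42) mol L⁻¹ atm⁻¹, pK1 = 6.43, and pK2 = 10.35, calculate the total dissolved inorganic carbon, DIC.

DIC = 10.7 mmol/L

[CO2*] = KH · pCO2 = 10^(−1.42) × 2700×10^-6 = 1.027×10^-4 mol/L
α₀ = 1/(1 + K1/[H⁺] + K1K2/[H⁺]²) = 1/(1 + 10^+2.01 + 10^+0.10) = 0.009561
DIC = [CO2*]/α₀ = 1.027×10^-4 / 0.009561 = 10.7 mmol/L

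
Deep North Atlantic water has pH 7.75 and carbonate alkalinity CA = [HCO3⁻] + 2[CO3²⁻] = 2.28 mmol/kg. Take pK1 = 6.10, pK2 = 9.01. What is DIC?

DIC = 2.21 mmol/kg

CA = [HCO3⁻] + 2[CO3²⁻] = (α₁ + 2α₂)·DIC
At pH 7.75: [H⁺]/K1 = 10^-1.65 = 0.022387, K2/[H⁺] = 10^-1.26 = 0.054954
α₁ = 1/(1 + 0.022387 + 0.054954) = 1/1.0773 = 0.9282; α₂ = α₁·K2/[H⁺] = 0.05101
α₁ + 2α₂ = 1.0302
DIC = CA / (α₁ + 2α₂) = 2.28 / 1.0302 = 2.21 mmol/kg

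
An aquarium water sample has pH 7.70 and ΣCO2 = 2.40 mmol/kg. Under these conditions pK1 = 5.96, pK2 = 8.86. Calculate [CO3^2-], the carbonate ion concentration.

α₂ = 1 / (1 + [H⁺]/K2 + [H⁺]²/(K1K2)) = 1 / (1 + 10^+1.16 + 10^-0.58)
   = 1 / (1 + 14.454 + 0.26303) = 1/15.717 = 0.06362
[CO3²⁻] = α₂ × DIC = 0.06362 × 2.40 = 0.153 mmol/kg

[CO3²⁻] = 0.153 mmol/kg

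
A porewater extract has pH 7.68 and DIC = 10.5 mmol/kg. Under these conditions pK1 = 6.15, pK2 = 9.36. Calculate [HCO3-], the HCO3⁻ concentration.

α₁ = 1 / (1 + [H⁺]/K1 + K2/[H⁺]) = 1 / (1 + 10^-1.53 + 10^-1.68)
   = 1 / (1 + 0.029512 + 0.020893) = 1/1.0504 = 0.9520
[HCO3⁻] = α₁ × DIC = 0.9520 × 10.5 = 10.0 mmol/kg

[HCO3⁻] = 10.0 mmol/kg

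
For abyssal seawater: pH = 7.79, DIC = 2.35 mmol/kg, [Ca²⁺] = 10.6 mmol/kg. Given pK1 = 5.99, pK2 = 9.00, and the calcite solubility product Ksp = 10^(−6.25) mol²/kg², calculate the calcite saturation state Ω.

Ω = 2.53

α₂ = 1 / (1 + [H⁺]/K2 + [H⁺]²/(K1K2)) = 1 / (1 + 10^+1.21 + 10^-0.59)
   = 1 / (1 + 16.218 + 0.25704) = 1/17.475 = 0.05722
[CO3²⁻] = α₂ × DIC = 0.05722 × 2.35 = 0.1345 mmol/kg
Ksp = 10^(−6.25) = 5.623×10^-7
Ω = [Ca²⁺][CO3²⁻]/Ksp = (10.6×10^-3)(1.345×10^-4) / 5.623×10^-7 = 2.53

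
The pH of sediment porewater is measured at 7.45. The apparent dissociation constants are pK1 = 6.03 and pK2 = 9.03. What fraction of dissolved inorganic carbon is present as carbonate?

α₂ = 0.0247

α₂ = 1 / (1 + [H⁺]/K2 + [H⁺]²/(K1K2)) = 1 / (1 + 10^+1.58 + 10^+0.16)
   = 1 / (1 + 38.019 + 1.4454) = 1/40.464 = 0.02471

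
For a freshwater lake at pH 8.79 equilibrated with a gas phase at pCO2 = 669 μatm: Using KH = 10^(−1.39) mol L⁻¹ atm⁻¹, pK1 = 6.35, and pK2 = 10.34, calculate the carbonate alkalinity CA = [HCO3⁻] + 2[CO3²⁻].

[CO2*] = KH · pCO2 = 10^(−1.39) × 669×10^-6 = 2.725×10^-5 mol/L
α₀ = 1/(1 + K1/[H⁺] + K1K2/[H⁺]²) = 1/(1 + 10^+2.44 + 10^+0.89) = 0.003519
DIC = [CO2*]/α₀ = 2.725×10^-5 / 0.003519 = 7.745 mmol/L
CA = (α₁ + 2α₂)·DIC = (0.9692 + 2×0.02731) × 7.745 = 7.93 mmol/L

CA = 7.93 mmol/L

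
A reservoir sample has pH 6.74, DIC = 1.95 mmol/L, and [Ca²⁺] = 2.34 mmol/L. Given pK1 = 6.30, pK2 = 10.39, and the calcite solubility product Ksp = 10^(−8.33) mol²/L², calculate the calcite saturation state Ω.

α₂ = 1 / (1 + [H⁺]/K2 + [H⁺]²/(K1K2)) = 1 / (1 + 10^+3.65 + 10^+3.21)
   = 1 / (1 + 4466.8 + 1621.8) = 1/6089.6 = 0.0001642
[CO3²⁻] = α₂ × DIC = 0.0001642 × 1.95 = 0.0003202 mmol/L = 0.3202 μmol/L
Ksp = 10^(−8.33) = 4.677×10^-9
Ω = [Ca²⁺][CO3²⁻]/Ksp = (2.34×10^-3)(3.202×10^-7) / 4.677×10^-9 = 0.160

Ω = 0.160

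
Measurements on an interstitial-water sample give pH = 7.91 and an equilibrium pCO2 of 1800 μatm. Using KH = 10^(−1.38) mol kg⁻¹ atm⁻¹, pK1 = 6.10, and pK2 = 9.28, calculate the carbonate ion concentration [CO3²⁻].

[CO2*] = KH · pCO2 = 10^(−1.38) × 1800×10^-6 = 7.504×10^-5 mol/kg
α₀ = 1/(1 + K1/[H⁺] + K1K2/[H⁺]²) = 1/(1 + 10^+1.81 + 10^+0.44) = 0.01464
DIC = [CO2*]/α₀ = 7.504×10^-5 / 0.01464 = 5.126 mmol/kg
[CO3²⁻] = α₂·DIC; α₂ = 0.04031, so [CO3²⁻] = 0.04031 × 5.126 = 0.207 mmol/kg

[CO3²⁻] = 0.207 mmol/kg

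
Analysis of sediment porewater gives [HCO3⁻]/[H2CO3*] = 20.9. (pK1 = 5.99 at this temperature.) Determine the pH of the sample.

From K1 = [H⁺][HCO3⁻]/[H2CO3*]:  pH = pK1 + log₁₀([HCO3⁻]/[H2CO3*])
log₁₀(20.9) = +1.320
pH = 5.99 + (+1.320) = 7.31

pH = 7.31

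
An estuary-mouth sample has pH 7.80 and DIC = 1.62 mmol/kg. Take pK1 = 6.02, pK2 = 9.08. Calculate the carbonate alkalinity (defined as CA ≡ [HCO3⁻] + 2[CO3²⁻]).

CA = [HCO3⁻] + 2[CO3²⁻] = (α₁ + 2α₂)·DIC
At pH 7.80: [H⁺]/K1 = 10^-1.78 = 0.016596, K2/[H⁺] = 10^-1.28 = 0.052481
α₁ = 1/(1 + 0.016596 + 0.052481) = 1/1.0691 = 0.9354; α₂ = α₁·K2/[H⁺] = 0.04909
α₁ + 2α₂ = 1.0336
CA = 1.0336 × 1.62 = 1.67 mmol/kg

CA = 1.67 mmol/kg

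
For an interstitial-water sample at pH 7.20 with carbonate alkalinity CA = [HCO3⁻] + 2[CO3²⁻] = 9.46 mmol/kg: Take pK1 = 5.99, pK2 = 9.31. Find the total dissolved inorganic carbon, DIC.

CA = [HCO3⁻] + 2[CO3²⁻] = (α₁ + 2α₂)·DIC
At pH 7.20: [H⁺]/K1 = 10^-1.21 = 0.061660, K2/[H⁺] = 10^-2.11 = 0.0077625
α₁ = 1/(1 + 0.061660 + 0.0077625) = 1/1.0694 = 0.9351; α₂ = α₁·K2/[H⁺] = 0.007259
α₁ + 2α₂ = 0.9496
DIC = CA / (α₁ + 2α₂) = 9.46 / 0.9496 = 9.96 mmol/kg

DIC = 9.96 mmol/kg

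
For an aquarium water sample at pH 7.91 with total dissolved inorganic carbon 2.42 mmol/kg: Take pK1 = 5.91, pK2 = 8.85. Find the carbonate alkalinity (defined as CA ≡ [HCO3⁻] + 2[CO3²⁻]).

CA = [HCO3⁻] + 2[CO3²⁻] = (α₁ + 2α₂)·DIC
At pH 7.91: [H⁺]/K1 = 10^-2.00 = 0.010000, K2/[H⁺] = 10^-0.94 = 0.11482
α₁ = 1/(1 + 0.010000 + 0.11482) = 1/1.1248 = 0.8890; α₂ = α₁·K2/[H⁺] = 0.1021
α₁ + 2α₂ = 1.0932
CA = 1.0932 × 2.42 = 2.65 mmol/kg

CA = 2.65 mmol/kg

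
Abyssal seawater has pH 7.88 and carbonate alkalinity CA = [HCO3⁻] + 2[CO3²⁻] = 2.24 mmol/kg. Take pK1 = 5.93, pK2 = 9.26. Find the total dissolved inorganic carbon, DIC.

CA = [HCO3⁻] + 2[CO3²⁻] = (α₁ + 2α₂)·DIC
At pH 7.88: [H⁺]/K1 = 10^-1.95 = 0.011220, K2/[H⁺] = 10^-1.38 = 0.041687
α₁ = 1/(1 + 0.011220 + 0.041687) = 1/1.0529 = 0.9498; α₂ = α₁·K2/[H⁺] = 0.03959
α₁ + 2α₂ = 1.0289
DIC = CA / (α₁ + 2α₂) = 2.24 / 1.0289 = 2.18 mmol/kg

DIC = 2.18 mmol/kg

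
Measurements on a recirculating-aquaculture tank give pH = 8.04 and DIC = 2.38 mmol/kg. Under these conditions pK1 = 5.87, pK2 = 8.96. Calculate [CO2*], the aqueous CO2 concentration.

[CO2*] = 14.3 μmol/kg

α₀ = 1 / (1 + K1/[H⁺] + K1K2/[H⁺]²) = 1 / (1 + 10^+2.17 + 10^+1.25)
   = 1 / (1 + 147.91 + 17.783) = 1/166.69 = 0.005999
[CO2*] = α₀ × DIC = 0.005999 × 2.38 = 0.0143 mmol/kg = 14.3 μmol/kg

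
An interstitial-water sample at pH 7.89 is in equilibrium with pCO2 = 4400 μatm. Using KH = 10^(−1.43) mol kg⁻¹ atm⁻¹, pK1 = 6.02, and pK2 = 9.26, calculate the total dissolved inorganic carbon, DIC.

DIC = 12.8 mmol/kg

[CO2*] = KH · pCO2 = 10^(−1.43) × 4400×10^-6 = 1.635×10^-4 mol/kg
α₀ = 1/(1 + K1/[H⁺] + K1K2/[H⁺]²) = 1/(1 + 10^+1.87 + 10^+0.50) = 0.01277
DIC = [CO2*]/α₀ = 1.635×10^-4 / 0.01277 = 12.8 mmol/kg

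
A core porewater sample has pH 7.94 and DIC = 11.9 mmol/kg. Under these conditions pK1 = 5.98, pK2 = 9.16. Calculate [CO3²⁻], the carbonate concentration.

[CO3²⁻] = 0.669 mmol/kg

α₂ = 1 / (1 + [H⁺]/K2 + [H⁺]²/(K1K2)) = 1 / (1 + 10^+1.22 + 10^-0.74)
   = 1 / (1 + 16.596 + 0.18197) = 1/17.778 = 0.05625
[CO3²⁻] = α₂ × DIC = 0.05625 × 11.9 = 0.669 mmol/kg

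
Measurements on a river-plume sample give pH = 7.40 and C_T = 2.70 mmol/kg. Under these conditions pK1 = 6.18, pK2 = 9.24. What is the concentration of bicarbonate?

α₁ = 1 / (1 + [H⁺]/K1 + K2/[H⁺]) = 1 / (1 + 10^-1.22 + 10^-1.84)
   = 1 / (1 + 0.060256 + 0.014454) = 1/1.0747 = 0.9305
[HCO3⁻] = α₁ × DIC = 0.9305 × 2.70 = 2.51 mmol/kg

[HCO3⁻] = 2.51 mmol/kg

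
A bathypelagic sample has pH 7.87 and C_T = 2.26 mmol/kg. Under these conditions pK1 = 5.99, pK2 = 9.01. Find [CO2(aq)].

α₀ = 1 / (1 + K1/[H⁺] + K1K2/[H⁺]²) = 1 / (1 + 10^+1.88 + 10^+0.74)
   = 1 / (1 + 75.858 + 5.4954) = 1/82.353 = 0.01214
[CO2*] = α₀ × DIC = 0.01214 × 2.26 = 0.0274 mmol/kg

[CO2*] = 0.0274 mmol/kg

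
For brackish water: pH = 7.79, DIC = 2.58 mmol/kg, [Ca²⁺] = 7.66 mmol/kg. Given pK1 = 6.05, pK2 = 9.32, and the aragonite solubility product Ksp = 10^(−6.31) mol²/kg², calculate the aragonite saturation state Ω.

α₂ = 1 / (1 + [H⁺]/K2 + [H⁺]²/(K1K2)) = 1 / (1 + 10^+1.53 + 10^-0.21)
   = 1 / (1 + 33.884 + 0.61660) = 1/35.501 = 0.02817
[CO3²⁻] = α₂ × DIC = 0.02817 × 2.58 = 0.07267 mmol/kg
Ksp = 10^(−6.31) = 4.898×10^-7
Ω = [Ca²⁺][CO3²⁻]/Ksp = (7.66×10^-3)(7.267×10^-5) / 4.898×10^-7 = 1.14

Ω = 1.14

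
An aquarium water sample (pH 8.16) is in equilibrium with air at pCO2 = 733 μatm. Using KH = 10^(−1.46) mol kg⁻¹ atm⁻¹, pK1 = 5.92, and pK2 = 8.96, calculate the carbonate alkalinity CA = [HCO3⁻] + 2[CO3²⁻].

CA = 5.82 mmol/kg

[CO2*] = KH · pCO2 = 10^(−1.46) × 733×10^-6 = 2.542×10^-5 mol/kg
α₀ = 1/(1 + K1/[H⁺] + K1K2/[H⁺]²) = 1/(1 + 10^+2.24 + 10^+1.44) = 0.004943
DIC = [CO2*]/α₀ = 2.542×10^-5 / 0.004943 = 5.142 mmol/kg
CA = (α₁ + 2α₂)·DIC = (0.8589 + 2×0.1361) × 5.142 = 5.82 mmol/kg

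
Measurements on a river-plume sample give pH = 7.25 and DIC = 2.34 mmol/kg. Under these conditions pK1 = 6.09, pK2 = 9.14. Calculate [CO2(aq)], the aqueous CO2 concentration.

[CO2*] = 0.150 mmol/kg

α₀ = 1 / (1 + K1/[H⁺] + K1K2/[H⁺]²) = 1 / (1 + 10^+1.16 + 10^-0.73)
   = 1 / (1 + 14.454 + 0.18621) = 1/15.641 = 0.06394
[CO2*] = α₀ × DIC = 0.06394 × 2.34 = 0.150 mmol/kg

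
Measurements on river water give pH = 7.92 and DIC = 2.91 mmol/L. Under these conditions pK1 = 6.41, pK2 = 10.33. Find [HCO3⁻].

α₁ = 1 / (1 + [H⁺]/K1 + K2/[H⁺]) = 1 / (1 + 10^-1.51 + 10^-2.41)
   = 1 / (1 + 0.030903 + 0.0038905) = 1/1.0348 = 0.9664
[HCO3⁻] = α₁ × DIC = 0.9664 × 2.91 = 2.81 mmol/L

[HCO3⁻] = 2.81 mmol/L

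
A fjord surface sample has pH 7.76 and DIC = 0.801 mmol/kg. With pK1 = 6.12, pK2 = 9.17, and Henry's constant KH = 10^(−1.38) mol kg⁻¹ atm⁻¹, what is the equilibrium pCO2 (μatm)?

pCO2 = 415 μatm

α₀ = 1 / (1 + K1/[H⁺] + K1K2/[H⁺]²) = 1 / (1 + 10^+1.64 + 10^+0.23)
   = 1 / (1 + 43.652 + 1.6982) = 1/46.350 = 0.02158
[CO2*] = α₀ × DIC = 0.02158 × 0.801 = 0.01728 mmol/kg = 17.28 μmol/kg
pCO2 = [CO2*]/KH = 1.728×10^-5 / 4.169×10^-2 = 415 μatm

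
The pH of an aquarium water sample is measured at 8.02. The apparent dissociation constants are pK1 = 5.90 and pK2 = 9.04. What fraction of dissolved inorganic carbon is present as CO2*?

α₀ = 0.00688

α₀ = 1 / (1 + K1/[H⁺] + K1K2/[H⁺]²) = 1 / (1 + 10^+2.12 + 10^+1.10)
   = 1 / (1 + 131.83 + 12.589) = 1/145.41 = 0.006877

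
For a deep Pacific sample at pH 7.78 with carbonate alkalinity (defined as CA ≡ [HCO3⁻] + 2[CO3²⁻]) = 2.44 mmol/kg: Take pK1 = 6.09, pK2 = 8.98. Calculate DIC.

CA = [HCO3⁻] + 2[CO3²⁻] = (α₁ + 2α₂)·DIC
At pH 7.78: [H⁺]/K1 = 10^-1.69 = 0.020417, K2/[H⁺] = 10^-1.20 = 0.063096
α₁ = 1/(1 + 0.020417 + 0.063096) = 1/1.0835 = 0.9229; α₂ = α₁·K2/[H⁺] = 0.05823
α₁ + 2α₂ = 1.0394
DIC = CA / (α₁ + 2α₂) = 2.44 / 1.0394 = 2.35 mmol/kg

DIC = 2.35 mmol/kg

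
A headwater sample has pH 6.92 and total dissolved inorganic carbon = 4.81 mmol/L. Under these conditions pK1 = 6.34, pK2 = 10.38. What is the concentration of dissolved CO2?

α₀ = 1 / (1 + K1/[H⁺] + K1K2/[H⁺]²) = 1 / (1 + 10^+0.58 + 10^-2.88)
   = 1 / (1 + 3.8019 + 0.0013183) = 1/4.8032 = 0.2082
[CO2*] = α₀ × DIC = 0.2082 × 4.81 = 1.00 mmol/L

[CO2*] = 1.00 mmol/L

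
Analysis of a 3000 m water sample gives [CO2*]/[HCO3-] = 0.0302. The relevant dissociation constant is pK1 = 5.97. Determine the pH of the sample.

From K1 = [H⁺][HCO3-]/[CO2*]:  pH = pK1 − log₁₀([CO2*]/[HCO3-])
log₁₀(0.0302) = -1.520
pH = 5.97 − (-1.520) = 7.49

pH = 7.49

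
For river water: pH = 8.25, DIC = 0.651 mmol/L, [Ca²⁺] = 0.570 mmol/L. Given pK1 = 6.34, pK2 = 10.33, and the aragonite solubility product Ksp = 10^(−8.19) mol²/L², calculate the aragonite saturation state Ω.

α₂ = 1 / (1 + [H⁺]/K2 + [H⁺]²/(K1K2)) = 1 / (1 + 10^+2.08 + 10^+0.17)
   = 1 / (1 + 120.23 + 1.4791) = 1/122.71 = 0.008150
[CO3²⁻] = α₂ × DIC = 0.008150 × 0.651 = 0.005305 mmol/L = 5.305 μmol/L
Ksp = 10^(−8.19) = 6.457×10^-9
Ω = [Ca²⁺][CO3²⁻]/Ksp = (0.570×10^-3)(5.305×10^-6) / 6.457×10^-9 = 0.468

Ω = 0.468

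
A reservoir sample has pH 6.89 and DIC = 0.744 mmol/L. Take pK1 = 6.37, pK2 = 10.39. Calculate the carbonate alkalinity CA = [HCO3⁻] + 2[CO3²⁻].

CA = 0.572 mmol/L

CA = [HCO3⁻] + 2[CO3²⁻] = (α₁ + 2α₂)·DIC
At pH 6.89: [H⁺]/K1 = 10^-0.52 = 0.30200, K2/[H⁺] = 10^-3.50 = 0.00031623
α₁ = 1/(1 + 0.30200 + 0.00031623) = 1/1.3023 = 0.7679; α₂ = α₁·K2/[H⁺] = 0.0002428
α₁ + 2α₂ = 0.7684
CA = 0.7684 × 0.744 = 0.572 mmol/L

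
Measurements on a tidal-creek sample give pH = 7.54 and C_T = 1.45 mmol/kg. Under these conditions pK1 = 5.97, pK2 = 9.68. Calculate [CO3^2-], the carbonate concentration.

[CO3²⁻] = 10.2 μmol/kg

α₂ = 1 / (1 + [H⁺]/K2 + [H⁺]²/(K1K2)) = 1 / (1 + 10^+2.14 + 10^+0.57)
   = 1 / (1 + 138.04 + 3.7154) = 1/142.75 = 0.007005
[CO3²⁻] = α₂ × DIC = 0.007005 × 1.45 = 0.0102 mmol/kg = 10.2 μmol/kg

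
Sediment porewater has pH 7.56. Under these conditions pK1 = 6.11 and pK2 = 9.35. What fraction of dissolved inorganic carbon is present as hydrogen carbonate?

α₁ = 0.951

α₁ = 1 / (1 + [H⁺]/K1 + K2/[H⁺]) = 1 / (1 + 10^-1.45 + 10^-1.79)
   = 1 / (1 + 0.035481 + 0.016218) = 1/1.0517 = 0.9508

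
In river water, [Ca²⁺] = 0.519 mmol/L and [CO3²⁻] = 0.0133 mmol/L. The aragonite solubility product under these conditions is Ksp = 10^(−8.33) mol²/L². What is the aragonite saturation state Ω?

Ksp = 10^(−8.33) = 4.677×10^-9
Ω = [Ca²⁺][CO3²⁻]/Ksp = (0.519×10^-3)(0.0133×10^-3) / 4.677×10^-9 = 1.48

Ω = 1.48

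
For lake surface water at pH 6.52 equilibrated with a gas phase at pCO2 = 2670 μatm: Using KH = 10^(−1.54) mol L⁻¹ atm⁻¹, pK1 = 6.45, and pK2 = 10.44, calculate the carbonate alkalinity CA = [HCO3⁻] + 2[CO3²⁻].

[CO2*] = KH · pCO2 = 10^(−1.54) × 2670×10^-6 = 7.700×10^-5 mol/L
α₀ = 1/(1 + K1/[H⁺] + K1K2/[H⁺]²) = 1/(1 + 10^+0.07 + 10^-3.85) = 0.4598
DIC = [CO2*]/α₀ = 7.700×10^-5 / 0.4598 = 0.1675 mmol/L
CA = (α₁ + 2α₂)·DIC = (0.5402 + 2×6.494×10^-5) × 0.1675 = 0.0905 mmol/L

CA = 0.0905 mmol/L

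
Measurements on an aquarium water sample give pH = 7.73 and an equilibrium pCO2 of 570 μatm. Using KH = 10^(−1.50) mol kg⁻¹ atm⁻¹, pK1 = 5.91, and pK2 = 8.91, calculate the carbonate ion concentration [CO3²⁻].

[CO2*] = KH · pCO2 = 10^(−1.50) × 570×10^-6 = 1.802×10^-5 mol/kg
α₀ = 1/(1 + K1/[H⁺] + K1K2/[H⁺]²) = 1/(1 + 10^+1.82 + 10^+0.64) = 0.01400
DIC = [CO2*]/α₀ = 1.802×10^-5 / 0.01400 = 1.288 mmol/kg
[CO3²⁻] = α₂·DIC; α₂ = 0.06111, so [CO3²⁻] = 0.06111 × 1.288 = 0.0787 mmol/kg

[CO3²⁻] = 0.0787 mmol/kg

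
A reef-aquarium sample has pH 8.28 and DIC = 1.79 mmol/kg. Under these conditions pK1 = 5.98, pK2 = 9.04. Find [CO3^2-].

[CO3²⁻] = 0.264 mmol/kg

α₂ = 1 / (1 + [H⁺]/K2 + [H⁺]²/(K1K2)) = 1 / (1 + 10^+0.76 + 10^-1.54)
   = 1 / (1 + 5.7544 + 0.028840) = 1/6.7832 = 0.1474
[CO3²⁻] = α₂ × DIC = 0.1474 × 1.79 = 0.264 mmol/kg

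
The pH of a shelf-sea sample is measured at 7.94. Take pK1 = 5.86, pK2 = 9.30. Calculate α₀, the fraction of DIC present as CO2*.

α₀ = 0.00791

α₀ = 1 / (1 + K1/[H⁺] + K1K2/[H⁺]²) = 1 / (1 + 10^+2.08 + 10^+0.72)
   = 1 / (1 + 120.23 + 5.2481) = 1/126.47 = 0.007907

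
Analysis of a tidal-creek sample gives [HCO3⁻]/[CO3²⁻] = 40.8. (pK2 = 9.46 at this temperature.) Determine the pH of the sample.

From K2 = [H⁺][CO3²⁻]/[HCO3⁻]:  pH = pK2 − log₁₀([HCO3⁻]/[CO3²⁻])
log₁₀(40.8) = +1.611
pH = 9.46 − (+1.611) = 7.85

pH = 7.85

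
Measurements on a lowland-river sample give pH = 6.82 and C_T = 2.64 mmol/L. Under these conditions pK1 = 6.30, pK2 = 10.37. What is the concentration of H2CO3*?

[CO2*] = 0.612 mmol/L

α₀ = 1 / (1 + K1/[H⁺] + K1K2/[H⁺]²) = 1 / (1 + 10^+0.52 + 10^-3.03)
   = 1 / (1 + 3.3113 + 0.00093325) = 1/4.3122 = 0.2319
[CO2*] = α₀ × DIC = 0.2319 × 2.64 = 0.612 mmol/L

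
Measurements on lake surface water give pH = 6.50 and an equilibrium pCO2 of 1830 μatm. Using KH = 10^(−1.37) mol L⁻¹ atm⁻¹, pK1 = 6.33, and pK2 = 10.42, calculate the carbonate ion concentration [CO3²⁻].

[CO3²⁻] = 0.0139 μmol/L

[CO2*] = KH · pCO2 = 10^(−1.37) × 1830×10^-6 = 7.806×10^-5 mol/L
α₀ = 1/(1 + K1/[H⁺] + K1K2/[H⁺]²) = 1/(1 + 10^+0.17 + 10^-3.75) = 0.4033
DIC = [CO2*]/α₀ = 7.806×10^-5 / 0.4033 = 0.1935 mmol/L
[CO3²⁻] = α₂·DIC; α₂ = 7.173×10^-5, so [CO3²⁻] = 7.173×10^-5 × 0.1935 = 1.39×10^-5 mmol/L = 0.0139 μmol/L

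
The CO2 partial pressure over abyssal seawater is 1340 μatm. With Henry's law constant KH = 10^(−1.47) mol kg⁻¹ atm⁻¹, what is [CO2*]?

KH = 10^(−1.47) = 3.388×10^-2 mol kg⁻¹ atm⁻¹
[CO2*] = KH · pCO2 = 3.388×10^-2 × 1340×10^-6 atm = 4.54×10^-5 mol/kg

[CO2*] = 45.4 μmol/kg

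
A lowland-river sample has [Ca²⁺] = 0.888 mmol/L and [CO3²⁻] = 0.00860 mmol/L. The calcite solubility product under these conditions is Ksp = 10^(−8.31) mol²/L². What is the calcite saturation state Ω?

Ksp = 10^(−8.31) = 4.898×10^-9
Ω = [Ca²⁺][CO3²⁻]/Ksp = (0.888×10^-3)(0.00860×10^-3) / 4.898×10^-9 = 1.56

Ω = 1.56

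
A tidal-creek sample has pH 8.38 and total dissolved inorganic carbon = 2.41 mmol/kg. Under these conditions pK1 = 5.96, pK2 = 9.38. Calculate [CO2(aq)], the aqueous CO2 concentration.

[CO2*] = 8.30 μmol/kg

α₀ = 1 / (1 + K1/[H⁺] + K1K2/[H⁺]²) = 1 / (1 + 10^+2.42 + 10^+1.42)
   = 1 / (1 + 263.03 + 26.303) = 1/290.33 = 0.003444
[CO2*] = α₀ × DIC = 0.003444 × 2.41 = 0.00830 mmol/kg = 8.30 μmol/kg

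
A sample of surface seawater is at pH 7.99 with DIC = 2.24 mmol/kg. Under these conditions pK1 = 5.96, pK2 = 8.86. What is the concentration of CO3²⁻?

α₂ = 1 / (1 + [H⁺]/K2 + [H⁺]²/(K1K2)) = 1 / (1 + 10^+0.87 + 10^-1.16)
   = 1 / (1 + 7.4131 + 0.069183) = 1/8.4823 = 0.1179
[CO3²⁻] = α₂ × DIC = 0.1179 × 2.24 = 0.264 mmol/kg

[CO3²⁻] = 0.264 mmol/kg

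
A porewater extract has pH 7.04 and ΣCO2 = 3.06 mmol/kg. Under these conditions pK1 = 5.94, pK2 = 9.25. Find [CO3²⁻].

α₂ = 1 / (1 + [H⁺]/K2 + [H⁺]²/(K1K2)) = 1 / (1 + 10^+2.21 + 10^+1.11)
   = 1 / (1 + 162.18 + 12.882) = 1/176.06 = 0.005680
[CO3²⁻] = α₂ × DIC = 0.005680 × 3.06 = 0.0174 mmol/kg = 17.4 μmol/kg

[CO3²⁻] = 17.4 μmol/kg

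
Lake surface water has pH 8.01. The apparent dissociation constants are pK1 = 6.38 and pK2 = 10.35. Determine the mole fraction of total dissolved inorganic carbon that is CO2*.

α₀ = 1 / (1 + K1/[H⁺] + K1K2/[H⁺]²) = 1 / (1 + 10^+1.63 + 10^-0.71)
   = 1 / (1 + 42.658 + 0.19498) = 1/43.853 = 0.02280

α₀ = 0.0228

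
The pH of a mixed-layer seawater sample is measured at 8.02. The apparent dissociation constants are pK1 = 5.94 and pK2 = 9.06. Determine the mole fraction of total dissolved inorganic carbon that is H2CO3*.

α₀ = 0.00756

α₀ = 1 / (1 + K1/[H⁺] + K1K2/[H⁺]²) = 1 / (1 + 10^+2.08 + 10^+1.04)
   = 1 / (1 + 120.23 + 10.965) = 1/132.19 = 0.007565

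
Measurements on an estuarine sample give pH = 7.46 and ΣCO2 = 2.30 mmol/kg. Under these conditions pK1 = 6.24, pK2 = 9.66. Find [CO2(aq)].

α₀ = 1 / (1 + K1/[H⁺] + K1K2/[H⁺]²) = 1 / (1 + 10^+1.22 + 10^-0.98)
   = 1 / (1 + 16.596 + 0.10471) = 1/17.701 = 0.05650
[CO2*] = α₀ × DIC = 0.05650 × 2.30 = 0.130 mmol/kg

[CO2*] = 0.130 mmol/kg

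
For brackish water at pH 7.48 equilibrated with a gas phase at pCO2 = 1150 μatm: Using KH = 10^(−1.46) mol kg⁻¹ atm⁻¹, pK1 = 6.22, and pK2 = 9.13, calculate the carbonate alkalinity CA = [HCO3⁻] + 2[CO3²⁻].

[CO2*] = KH · pCO2 = 10^(−1.46) × 1150×10^-6 = 3.987×10^-5 mol/kg
α₀ = 1/(1 + K1/[H⁺] + K1K2/[H⁺]²) = 1/(1 + 10^+1.26 + 10^-0.39) = 0.05101
DIC = [CO2*]/α₀ = 3.987×10^-5 / 0.05101 = 0.7817 mmol/kg
CA = (α₁ + 2α₂)·DIC = (0.9282 + 2×0.02078) × 0.7817 = 0.758 mmol/kg

CA = 0.758 mmol/kg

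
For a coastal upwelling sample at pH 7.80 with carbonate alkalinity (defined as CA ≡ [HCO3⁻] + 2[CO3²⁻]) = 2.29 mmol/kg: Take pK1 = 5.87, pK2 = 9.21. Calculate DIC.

DIC = 2.23 mmol/kg

CA = [HCO3⁻] + 2[CO3²⁻] = (α₁ + 2α₂)·DIC
At pH 7.80: [H⁺]/K1 = 10^-1.93 = 0.011749, K2/[H⁺] = 10^-1.41 = 0.038905
α₁ = 1/(1 + 0.011749 + 0.038905) = 1/1.0507 = 0.9518; α₂ = α₁·K2/[H⁺] = 0.03703
α₁ + 2α₂ = 1.0258
DIC = CA / (α₁ + 2α₂) = 2.29 / 1.0258 = 2.23 mmol/kg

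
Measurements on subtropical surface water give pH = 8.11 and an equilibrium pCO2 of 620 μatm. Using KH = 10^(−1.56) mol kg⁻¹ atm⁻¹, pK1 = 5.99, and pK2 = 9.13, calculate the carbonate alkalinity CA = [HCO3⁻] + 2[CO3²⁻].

CA = 2.68 mmol/kg

[CO2*] = KH · pCO2 = 10^(−1.56) × 620×10^-6 = 1.708×10^-5 mol/kg
α₀ = 1/(1 + K1/[H⁺] + K1K2/[H⁺]²) = 1/(1 + 10^+2.12 + 10^+1.10) = 0.006877
DIC = [CO2*]/α₀ = 1.708×10^-5 / 0.006877 = 2.483 mmol/kg
CA = (α₁ + 2α₂)·DIC = (0.9065 + 2×0.08657) × 2.483 = 2.68 mmol/kg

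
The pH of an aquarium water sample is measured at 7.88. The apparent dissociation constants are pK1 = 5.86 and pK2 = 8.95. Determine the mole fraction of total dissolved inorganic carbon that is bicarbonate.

α₁ = 0.914

α₁ = 1 / (1 + [H⁺]/K1 + K2/[H⁺]) = 1 / (1 + 10^-2.02 + 10^-1.07)
   = 1 / (1 + 0.0095499 + 0.085114) = 1/1.0947 = 0.9135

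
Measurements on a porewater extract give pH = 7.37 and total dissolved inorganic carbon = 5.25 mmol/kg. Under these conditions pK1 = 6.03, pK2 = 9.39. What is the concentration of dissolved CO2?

α₀ = 1 / (1 + K1/[H⁺] + K1K2/[H⁺]²) = 1 / (1 + 10^+1.34 + 10^-0.68)
   = 1 / (1 + 21.878 + 0.20893) = 1/23.087 = 0.04332
[CO2*] = α₀ × DIC = 0.04332 × 5.25 = 0.227 mmol/kg

[CO2*] = 0.227 mmol/kg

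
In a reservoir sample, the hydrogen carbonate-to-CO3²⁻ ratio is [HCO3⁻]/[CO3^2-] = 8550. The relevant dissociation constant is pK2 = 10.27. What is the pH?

pH = 6.34

From K2 = [H⁺][CO3^2-]/[HCO3⁻]:  pH = pK2 − log₁₀([HCO3⁻]/[CO3^2-])
log₁₀(8550) = +3.932
pH = 10.27 − (+3.932) = 6.34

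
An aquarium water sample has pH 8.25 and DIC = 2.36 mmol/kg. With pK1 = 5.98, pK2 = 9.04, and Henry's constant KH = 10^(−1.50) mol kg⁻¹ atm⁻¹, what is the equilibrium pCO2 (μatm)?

pCO2 = 343 μatm

α₀ = 1 / (1 + K1/[H⁺] + K1K2/[H⁺]²) = 1 / (1 + 10^+2.27 + 10^+1.48)
   = 1 / (1 + 186.21 + 30.200) = 1/217.41 = 0.004600
[CO2*] = α₀ × DIC = 0.004600 × 2.36 = 0.01086 mmol/kg = 10.86 μmol/kg
pCO2 = [CO2*]/KH = 1.086×10^-5 / 3.162×10^-2 = 343 μatm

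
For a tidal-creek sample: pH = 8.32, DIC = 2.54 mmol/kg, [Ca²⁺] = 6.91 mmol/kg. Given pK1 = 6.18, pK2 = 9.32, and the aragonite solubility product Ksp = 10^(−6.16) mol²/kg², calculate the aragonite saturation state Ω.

Ω = 2.29

α₂ = 1 / (1 + [H⁺]/K2 + [H⁺]²/(K1K2)) = 1 / (1 + 10^+1.00 + 10^-1.14)
   = 1 / (1 + 10.000 + 0.072444) = 1/11.072 = 0.09031
[CO3²⁻] = α₂ × DIC = 0.09031 × 2.54 = 0.2294 mmol/kg
Ksp = 10^(−6.16) = 6.918×10^-7
Ω = [Ca²⁺][CO3²⁻]/Ksp = (6.91×10^-3)(2.294×10^-4) / 6.918×10^-7 = 2.29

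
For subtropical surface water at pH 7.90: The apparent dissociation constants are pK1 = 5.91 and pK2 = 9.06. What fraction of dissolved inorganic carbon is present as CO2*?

α₀ = 0.00948

α₀ = 1 / (1 + K1/[H⁺] + K1K2/[H⁺]²) = 1 / (1 + 10^+1.99 + 10^+0.83)
   = 1 / (1 + 97.724 + 6.7608) = 1/105.48 = 0.009480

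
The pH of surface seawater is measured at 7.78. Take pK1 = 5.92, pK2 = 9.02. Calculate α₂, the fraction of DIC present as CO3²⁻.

α₂ = 1 / (1 + [H⁺]/K2 + [H⁺]²/(K1K2)) = 1 / (1 + 10^+1.24 + 10^-0.62)
   = 1 / (1 + 17.378 + 0.23988) = 1/18.618 = 0.05371

α₂ = 0.0537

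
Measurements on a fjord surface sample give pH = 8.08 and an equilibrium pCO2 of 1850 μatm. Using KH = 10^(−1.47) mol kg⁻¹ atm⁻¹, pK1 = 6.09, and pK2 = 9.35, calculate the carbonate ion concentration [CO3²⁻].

[CO3²⁻] = 0.329 mmol/kg

[CO2*] = KH · pCO2 = 10^(−1.47) × 1850×10^-6 = 6.269×10^-5 mol/kg
α₀ = 1/(1 + K1/[H⁺] + K1K2/[H⁺]²) = 1/(1 + 10^+1.99 + 10^+0.72) = 0.009618
DIC = [CO2*]/α₀ = 6.269×10^-5 / 0.009618 = 6.518 mmol/kg
[CO3²⁻] = α₂·DIC; α₂ = 0.05048, so [CO3²⁻] = 0.05048 × 6.518 = 0.329 mmol/kg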